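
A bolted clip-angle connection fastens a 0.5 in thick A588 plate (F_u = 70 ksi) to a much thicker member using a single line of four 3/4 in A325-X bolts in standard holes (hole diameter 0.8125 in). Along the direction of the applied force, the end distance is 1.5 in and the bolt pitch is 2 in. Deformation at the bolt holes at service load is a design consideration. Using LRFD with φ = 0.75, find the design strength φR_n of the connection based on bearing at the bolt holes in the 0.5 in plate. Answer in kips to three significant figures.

147 kips

Per bolt r_n = 1.2 l_c t F_u ≤ 2.4 d t F_u; upper limit = 2.4 × 0.75 × 0.5 × 70 = 63 kips.
Edge bolt: l_c = 1.5 − 0.8125/2 = 1.094 in → 1.2 × 1.094 × 0.5 × 70 = 45.94 → r_n = 45.94 kips.
Interior bolts: l_c = 2 − 0.8125 = 1.188 in → 1.2 × 1.188 × 0.5 × 70 = 49.88 → r_n = 49.88 kips.
R_n = 1 × 45.94 + 3 × 49.88 = 195.6 kips.
Design strength φR_n = 0.75 × 195.6 = 147 kips.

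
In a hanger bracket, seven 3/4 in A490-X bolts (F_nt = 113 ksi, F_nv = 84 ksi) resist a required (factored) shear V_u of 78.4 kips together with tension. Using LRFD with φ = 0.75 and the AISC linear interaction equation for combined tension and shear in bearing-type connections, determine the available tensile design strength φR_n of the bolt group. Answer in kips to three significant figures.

A_b = π·0.75²/4 = 0.4418 in²; f_rv = 78.4 / (7 × 0.4418) = 25.35 ksi.
F'_nt = 1.3 F_nt − (F_nt / φF_nv) f_rv = 1.3·113 − (113/(0.75·84))·25.35 = 101.4 ksi, capped at F_nt → F'_nt = 101.4 ksi.
R_n = F'_nt · A_b · n = 101.4 × 0.4418 × 7 = 313.7 kips.
Design strength φR_n = 0.75 × 313.7 = 235 kips.

235 kips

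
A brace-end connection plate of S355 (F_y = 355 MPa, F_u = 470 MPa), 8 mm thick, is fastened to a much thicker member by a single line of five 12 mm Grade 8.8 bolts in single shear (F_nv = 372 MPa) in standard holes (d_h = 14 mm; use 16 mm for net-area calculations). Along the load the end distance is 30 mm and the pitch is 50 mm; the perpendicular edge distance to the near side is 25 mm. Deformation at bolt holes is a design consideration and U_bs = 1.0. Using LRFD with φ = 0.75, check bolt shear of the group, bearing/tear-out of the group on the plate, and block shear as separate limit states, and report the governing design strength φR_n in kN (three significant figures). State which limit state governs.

158 kN (bolt shear governs)

Bolt shear: A_b = π·12²/4 = 113.1 mm²; R_n = 372 × 113.1 × 5 × 1 / 1000 = 210.4 kN → 0.75 × 210.4 = 158 kN.
Bearing: edge l_c = 23, r_n = 103.8 kN; interior l_c = 36, r_n = 108.3 kN; R_n = 103.8 + 4·108.3 = 536.9 kN → 403 kN.
Block shear: A_gv = 1840, A_nv = 1264, A_nt = 136 mm²; R_n = min(0.6F_uA_nv, 0.6F_yA_gv) + U_bs·F_u·A_nt = 420.4 kN → 315 kN.
Bolt shear governs: 158 kN.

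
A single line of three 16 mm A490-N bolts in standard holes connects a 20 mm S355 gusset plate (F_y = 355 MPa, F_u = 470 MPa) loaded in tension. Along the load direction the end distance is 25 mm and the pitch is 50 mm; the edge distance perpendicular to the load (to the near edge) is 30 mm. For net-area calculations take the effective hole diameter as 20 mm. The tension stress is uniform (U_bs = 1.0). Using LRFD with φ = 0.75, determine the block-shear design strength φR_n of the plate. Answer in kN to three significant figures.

Shear plane L_v = 25 + 2·50 = 125 mm; A_gv = 125 × 20 = 2500 mm².
A_nv = (125 − 2.5·20) × 20 = 1500 mm².
A_nt = (30 − 0.5·20) × 20 = 400 mm².
0.6 F_u A_nv = 423 kN; 0.6 F_y A_gv = 532.5 kN → shear rupture governs the shear term.
R_n = 423 + 1.0 × 470 × 400 / 1000 = 611 kN.
Design strength φR_n = 0.75 × 611 = 458 kN.

458 kN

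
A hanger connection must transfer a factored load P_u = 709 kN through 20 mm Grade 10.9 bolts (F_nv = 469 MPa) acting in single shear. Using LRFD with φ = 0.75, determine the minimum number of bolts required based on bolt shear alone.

7 bolts

A_b = π·20²/4 = 314.2 mm².
Per-bolt design strength φR_n = 0.75 × 469 × 314.2 × 1 / 1000 = 110.5 kN.
n ≥ 709 / 110.5 = 6.416 → use 7 bolts.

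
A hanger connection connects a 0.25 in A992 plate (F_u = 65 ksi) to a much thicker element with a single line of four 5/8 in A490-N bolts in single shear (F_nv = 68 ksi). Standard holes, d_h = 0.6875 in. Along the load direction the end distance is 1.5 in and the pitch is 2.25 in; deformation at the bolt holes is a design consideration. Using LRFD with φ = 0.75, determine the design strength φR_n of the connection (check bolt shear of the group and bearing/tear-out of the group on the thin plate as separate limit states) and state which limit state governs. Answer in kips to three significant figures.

62.6 kips (bolt shear governs)

Bolt shear: A_b = π·0.625²/4 = 0.3068 in²; R_n = 68 × 0.3068 × 4 × 1 = 83.45 kips → 0.75 × 83.45 = 62.6 kips.
Bearing (1.2 l_c t F_u ≤ 2.4 d t F_u): upper limit = 2.4·0.625·0.25·65 = 24.38 kips.
  Edge l_c = 1.5 − 0.6875/2 = 1.156 → r_n = 22.55 kips; interior l_c = 2.25 − 0.6875 = 1.562 → r_n = 24.38 kips.
  R_n,bearing = 1·22.55 + 3·24.38 = 95.67 kips → 0.75 × 95.67 = 71.8 kips.
Bolt shear governs: 62.6 kips.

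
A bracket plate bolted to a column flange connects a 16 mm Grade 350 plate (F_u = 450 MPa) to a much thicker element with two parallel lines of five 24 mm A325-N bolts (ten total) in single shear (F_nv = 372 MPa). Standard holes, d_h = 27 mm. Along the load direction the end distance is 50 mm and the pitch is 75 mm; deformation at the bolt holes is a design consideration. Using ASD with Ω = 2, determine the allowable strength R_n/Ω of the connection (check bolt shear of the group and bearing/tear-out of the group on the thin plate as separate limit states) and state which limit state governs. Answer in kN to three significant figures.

Bolt shear: A_b = π·24²/4 = 452.4 mm²; R_n = 372 × 452.4 × 10 × 1 / 1000 = 1683 kN → 1683 / 2 = 841 kN.
Bearing (1.2 l_c t F_u ≤ 2.4 d t F_u): upper limit = 2.4·24·16·450 / 1000 = 414.7 kN.
  Edge l_c = 50 − 27/2 = 36.5 → r_n = 315.4 kN; interior l_c = 75 − 27 = 48 → r_n = 414.7 kN.
  R_n,bearing = 2·315.4 + 8·414.7 = 3948 kN → 3948 / 2 = 1970 kN.
Bolt shear governs: 841 kN.

841 kN (bolt shear governs)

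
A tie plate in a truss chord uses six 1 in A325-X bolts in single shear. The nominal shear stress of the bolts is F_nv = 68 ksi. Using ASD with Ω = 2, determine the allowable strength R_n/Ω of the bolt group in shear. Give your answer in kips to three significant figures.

160 kips

A_b = π × 1² / 4 = 0.7854 in².
R_n = F_nv · A_b · n · n_s = 68 × 0.7854 × 6 × 1 = 320.4 kips.
Allowable strength R_n/Ω = 320.4 / 2 = 160 kips.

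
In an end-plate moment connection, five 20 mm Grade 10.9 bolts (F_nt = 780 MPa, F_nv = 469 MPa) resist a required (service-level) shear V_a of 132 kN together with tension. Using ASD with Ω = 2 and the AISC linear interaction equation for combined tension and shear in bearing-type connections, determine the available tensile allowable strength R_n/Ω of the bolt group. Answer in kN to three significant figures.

A_b = π·20²/4 = 314.2 mm²; f_rv = 132 × 1000 / (5 × 314.2) = 84.03 MPa.
F'_nt = 1.3 F_nt − (Ω F_nt / F_nv) f_rv = 1.3·780 − (2·780/469)·84.03 = 734.5 MPa, capped at F_nt → F'_nt = 734.5 MPa.
R_n = F'_nt · A_b · n = 734.5 × 314.2 × 5 / 1000 = 1154 kN.
Allowable strength R_n/Ω = 1154 / 2 = 577 kN.

577 kN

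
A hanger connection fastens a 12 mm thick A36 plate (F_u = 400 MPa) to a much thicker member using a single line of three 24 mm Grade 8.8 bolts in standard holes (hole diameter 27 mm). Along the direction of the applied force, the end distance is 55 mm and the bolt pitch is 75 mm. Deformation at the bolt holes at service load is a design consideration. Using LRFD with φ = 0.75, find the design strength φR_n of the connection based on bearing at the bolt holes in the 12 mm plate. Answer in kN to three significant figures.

594 kN

Per bolt r_n = 1.2 l_c t F_u ≤ 2.4 d t F_u; upper limit = 2.4 × 24 × 12 × 400 / 1000 = 276.5 kN.
Edge bolt: l_c = 55 − 27/2 = 41.5 mm → 1.2 × 41.5 × 12 × 400 / 1000 = 239 → r_n = 239 kN.
Interior bolts: l_c = 75 − 27 = 48 mm → 1.2 × 48 × 12 × 400 / 1000 = 276.5 → r_n = 276.5 kN.
R_n = 1 × 239 + 2 × 276.5 = 792 kN.
Design strength φR_n = 0.75 × 792 = 594 kN.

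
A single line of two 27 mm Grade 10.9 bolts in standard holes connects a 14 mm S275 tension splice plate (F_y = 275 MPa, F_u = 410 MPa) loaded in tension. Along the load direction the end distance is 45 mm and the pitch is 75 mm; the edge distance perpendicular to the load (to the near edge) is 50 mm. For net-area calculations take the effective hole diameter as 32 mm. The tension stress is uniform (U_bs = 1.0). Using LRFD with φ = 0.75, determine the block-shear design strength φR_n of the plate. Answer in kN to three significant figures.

332 kN

Shear plane L_v = 45 + 1·75 = 120 mm; A_gv = 120 × 14 = 1680 mm².
A_nv = (120 − 1.5·32) × 14 = 1008 mm².
A_nt = (50 − 0.5·32) × 14 = 476 mm².
0.6 F_u A_nv = 248 kN; 0.6 F_y A_gv = 277.2 kN → shear rupture governs the shear term.
R_n = 248 + 1.0 × 410 × 476 / 1000 = 443.1 kN.
Design strength φR_n = 0.75 × 443.1 = 332 kN.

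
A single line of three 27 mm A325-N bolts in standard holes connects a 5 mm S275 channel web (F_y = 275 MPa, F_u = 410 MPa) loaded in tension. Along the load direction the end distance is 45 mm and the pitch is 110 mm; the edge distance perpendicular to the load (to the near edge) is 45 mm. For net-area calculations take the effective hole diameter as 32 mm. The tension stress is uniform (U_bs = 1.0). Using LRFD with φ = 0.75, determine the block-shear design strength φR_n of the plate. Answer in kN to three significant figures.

Shear plane L_v = 45 + 2·110 = 265 mm; A_gv = 265 × 5 = 1325 mm².
A_nv = (265 − 2.5·32) × 5 = 925 mm².
A_nt = (45 − 0.5·32) × 5 = 145 mm².
0.6 F_u A_nv = 227.6 kN; 0.6 F_y A_gv = 218.6 kN → shear yielding governs the shear term.
R_n = 218.6 + 1.0 × 410 × 145 / 1000 = 278.1 kN.
Design strength φR_n = 0.75 × 278.1 = 209 kN.

209 kN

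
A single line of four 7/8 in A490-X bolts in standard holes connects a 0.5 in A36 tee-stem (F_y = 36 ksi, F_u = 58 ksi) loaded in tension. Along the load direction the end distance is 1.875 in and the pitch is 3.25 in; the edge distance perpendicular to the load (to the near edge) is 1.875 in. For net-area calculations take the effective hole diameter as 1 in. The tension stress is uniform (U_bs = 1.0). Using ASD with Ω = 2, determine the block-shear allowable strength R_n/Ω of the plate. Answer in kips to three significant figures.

82.7 kips

Shear plane L_v = 1.875 + 3·3.25 = 11.62 in; A_gv = 11.62 × 0.5 = 5.812 in².
A_nv = (11.62 − 3.5·1) × 0.5 = 4.062 in².
A_nt = (1.875 − 0.5·1) × 0.5 = 0.6875 in².
0.6 F_u A_nv = 141.4 kips; 0.6 F_y A_gv = 125.5 kips → shear yielding governs the shear term.
R_n = 125.5 + 1.0 × 58 × 0.6875 = 165.4 kips.
Allowable strength R_n/Ω = 165.4 / 2 = 82.7 kips.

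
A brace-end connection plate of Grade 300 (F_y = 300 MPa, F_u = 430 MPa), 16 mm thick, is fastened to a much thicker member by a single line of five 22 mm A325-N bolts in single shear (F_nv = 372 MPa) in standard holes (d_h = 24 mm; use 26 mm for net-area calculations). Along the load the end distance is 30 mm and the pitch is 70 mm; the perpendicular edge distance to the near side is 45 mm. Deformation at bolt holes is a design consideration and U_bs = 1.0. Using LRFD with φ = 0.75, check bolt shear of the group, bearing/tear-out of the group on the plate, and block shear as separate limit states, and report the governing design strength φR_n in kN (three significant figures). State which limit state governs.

530 kN (bolt shear governs)

Bolt shear: A_b = π·22²/4 = 380.1 mm²; R_n = 372 × 380.1 × 5 × 1 / 1000 = 707 kN → 0.75 × 707 = 530 kN.
Bearing: edge l_c = 18, r_n = 148.6 kN; interior l_c = 46, r_n = 363.3 kN; R_n = 148.6 + 4·363.3 = 1602 kN → 1200 kN.
Block shear: A_gv = 4960, A_nv = 3088, A_nt = 512 mm²; R_n = min(0.6F_uA_nv, 0.6F_yA_gv) + U_bs·F_u·A_nt = 1017 kN → 763 kN.
Bolt shear governs: 530 kN.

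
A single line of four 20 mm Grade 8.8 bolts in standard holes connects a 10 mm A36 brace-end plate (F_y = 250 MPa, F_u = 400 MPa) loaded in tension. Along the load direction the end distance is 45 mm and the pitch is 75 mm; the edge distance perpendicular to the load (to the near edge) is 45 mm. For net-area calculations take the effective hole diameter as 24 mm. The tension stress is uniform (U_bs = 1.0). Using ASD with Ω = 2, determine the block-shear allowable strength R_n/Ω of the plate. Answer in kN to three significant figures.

268 kN

Shear plane L_v = 45 + 3·75 = 270 mm; A_gv = 270 × 10 = 2700 mm².
A_nv = (270 − 3.5·24) × 10 = 1860 mm².
A_nt = (45 − 0.5·24) × 10 = 330 mm².
0.6 F_u A_nv = 446.4 kN; 0.6 F_y A_gv = 405 kN → shear yielding governs the shear term.
R_n = 405 + 1.0 × 400 × 330 / 1000 = 537 kN.
Allowable strength R_n/Ω = 537 / 2 = 268 kN.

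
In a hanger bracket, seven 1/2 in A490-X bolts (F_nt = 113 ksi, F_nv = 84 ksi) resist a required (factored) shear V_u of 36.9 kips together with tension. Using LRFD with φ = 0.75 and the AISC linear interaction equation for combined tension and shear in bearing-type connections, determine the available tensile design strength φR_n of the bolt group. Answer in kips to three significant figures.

102 kips

A_b = π·0.5²/4 = 0.1963 in²; f_rv = 36.9 / (7 × 0.1963) = 26.85 ksi.
F'_nt = 1.3 F_nt − (F_nt / φF_nv) f_rv = 1.3·113 − (113/(0.75·84))·26.85 = 98.75 ksi, capped at F_nt → F'_nt = 98.75 ksi.
R_n = F'_nt · A_b · n = 98.75 × 0.1963 × 7 = 135.7 kips.
Design strength φR_n = 0.75 × 135.7 = 102 kips.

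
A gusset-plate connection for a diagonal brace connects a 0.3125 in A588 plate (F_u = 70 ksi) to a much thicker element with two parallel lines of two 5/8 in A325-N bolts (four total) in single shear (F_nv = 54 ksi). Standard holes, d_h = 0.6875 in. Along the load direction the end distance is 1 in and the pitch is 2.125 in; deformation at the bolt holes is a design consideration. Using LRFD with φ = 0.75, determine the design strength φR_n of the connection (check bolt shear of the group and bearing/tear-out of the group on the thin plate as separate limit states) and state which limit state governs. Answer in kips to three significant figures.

49.7 kips (bolt shear governs)

Bolt shear: A_b = π·0.625²/4 = 0.3068 in²; R_n = 54 × 0.3068 × 4 × 1 = 66.27 kips → 0.75 × 66.27 = 49.7 kips.
Bearing (1.2 l_c t F_u ≤ 2.4 d t F_u): upper limit = 2.4·0.625·0.3125·70 = 32.81 kips.
  Edge l_c = 1 − 0.6875/2 = 0.6562 → r_n = 17.23 kips; interior l_c = 2.125 − 0.6875 = 1.438 → r_n = 32.81 kips.
  R_n,bearing = 2·17.23 + 2·32.81 = 100.1 kips → 0.75 × 100.1 = 75.1 kips.
Bolt shear governs: 49.7 kips.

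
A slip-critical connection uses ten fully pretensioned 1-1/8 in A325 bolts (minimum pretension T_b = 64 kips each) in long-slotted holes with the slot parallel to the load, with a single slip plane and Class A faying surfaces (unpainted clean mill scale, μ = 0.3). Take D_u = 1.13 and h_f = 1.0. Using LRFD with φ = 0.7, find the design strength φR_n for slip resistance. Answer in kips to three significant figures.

R_n = μ · D_u · h_f · T_b · n_s · n_b = 0.3 × 1.13 × 1.0 × 64 × 1 × 10 = 217 kips.
Design strength φR_n = 0.7 × 217 = 152 kips.

152 kips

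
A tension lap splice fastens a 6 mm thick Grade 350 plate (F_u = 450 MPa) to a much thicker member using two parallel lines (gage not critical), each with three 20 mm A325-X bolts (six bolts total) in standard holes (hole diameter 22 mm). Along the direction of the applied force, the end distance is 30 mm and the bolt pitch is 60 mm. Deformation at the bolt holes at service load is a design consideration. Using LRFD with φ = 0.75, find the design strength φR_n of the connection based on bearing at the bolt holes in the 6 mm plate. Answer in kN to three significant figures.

Per bolt r_n = 1.2 l_c t F_u ≤ 2.4 d t F_u; upper limit = 2.4 × 20 × 6 × 450 / 1000 = 129.6 kN.
Edge bolt: l_c = 30 − 22/2 = 19 mm → 1.2 × 19 × 6 × 450 / 1000 = 61.56 → r_n = 61.56 kN.
Interior bolts: l_c = 60 − 22 = 38 mm → 1.2 × 38 × 6 × 450 / 1000 = 123.1 → r_n = 123.1 kN.
R_n = 2 × 61.56 + 4 × 123.1 = 615.6 kN.
Design strength φR_n = 0.75 × 615.6 = 462 kN.

462 kN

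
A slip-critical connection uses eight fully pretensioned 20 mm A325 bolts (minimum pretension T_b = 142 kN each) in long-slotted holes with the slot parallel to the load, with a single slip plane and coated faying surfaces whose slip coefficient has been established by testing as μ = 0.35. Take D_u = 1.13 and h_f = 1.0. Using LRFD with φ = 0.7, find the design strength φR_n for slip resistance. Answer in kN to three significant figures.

315 kN

R_n = μ · D_u · h_f · T_b · n_s · n_b = 0.35 × 1.13 × 1.0 × 142 × 1 × 8 = 449.3 kN.
Design strength φR_n = 0.7 × 449.3 = 315 kN.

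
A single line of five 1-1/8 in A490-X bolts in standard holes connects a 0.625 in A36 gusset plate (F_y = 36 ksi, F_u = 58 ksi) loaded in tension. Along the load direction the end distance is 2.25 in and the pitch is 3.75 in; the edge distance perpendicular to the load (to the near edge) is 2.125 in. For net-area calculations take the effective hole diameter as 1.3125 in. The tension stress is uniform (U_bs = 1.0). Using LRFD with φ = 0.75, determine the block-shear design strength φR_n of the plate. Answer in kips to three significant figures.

215 kips

Shear plane L_v = 2.25 + 4·3.75 = 17.25 in; A_gv = 17.25 × 0.625 = 10.78 in².
A_nv = (17.25 − 4.5·1.3125) × 0.625 = 7.09 in².
A_nt = (2.125 − 0.5·1.3125) × 0.625 = 0.918 in².
0.6 F_u A_nv = 246.7 kips; 0.6 F_y A_gv = 232.9 kips → shear yielding governs the shear term.
R_n = 232.9 + 1.0 × 58 × 0.918 = 286.1 kips.
Design strength φR_n = 0.75 × 286.1 = 215 kips.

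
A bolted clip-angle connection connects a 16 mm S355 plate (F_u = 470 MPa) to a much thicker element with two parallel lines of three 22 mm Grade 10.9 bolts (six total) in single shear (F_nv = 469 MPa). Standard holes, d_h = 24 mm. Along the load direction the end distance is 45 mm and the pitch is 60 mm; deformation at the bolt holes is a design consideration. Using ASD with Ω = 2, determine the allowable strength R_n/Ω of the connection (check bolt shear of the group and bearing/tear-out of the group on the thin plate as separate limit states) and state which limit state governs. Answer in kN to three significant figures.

Bolt shear: A_b = π·22²/4 = 380.1 mm²; R_n = 469 × 380.1 × 6 × 1 / 1000 = 1070 kN → 1070 / 2 = 535 kN.
Bearing (1.2 l_c t F_u ≤ 2.4 d t F_u): upper limit = 2.4·22·16·470 / 1000 = 397.1 kN.
  Edge l_c = 45 − 24/2 = 33 → r_n = 297.8 kN; interior l_c = 60 − 24 = 36 → r_n = 324.9 kN.
  R_n,bearing = 2·297.8 + 4·324.9 = 1895 kN → 1895 / 2 = 948 kN.
Bolt shear governs: 535 kN.

535 kN (bolt shear governs)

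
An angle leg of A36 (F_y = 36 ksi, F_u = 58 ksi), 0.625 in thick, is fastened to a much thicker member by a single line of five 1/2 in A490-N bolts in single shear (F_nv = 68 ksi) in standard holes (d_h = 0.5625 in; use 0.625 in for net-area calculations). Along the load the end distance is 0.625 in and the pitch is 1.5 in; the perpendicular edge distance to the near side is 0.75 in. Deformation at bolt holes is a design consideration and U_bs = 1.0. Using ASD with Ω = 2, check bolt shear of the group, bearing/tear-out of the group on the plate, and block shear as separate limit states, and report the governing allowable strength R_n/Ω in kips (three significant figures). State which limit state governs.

Bolt shear: A_b = π·0.5²/4 = 0.1963 in²; R_n = 68 × 0.1963 × 5 × 1 = 66.76 kips → 66.76 / 2 = 33.4 kips.
Bearing: edge l_c = 0.3438, r_n = 14.95 kips; interior l_c = 0.9375, r_n = 40.78 kips; R_n = 14.95 + 4·40.78 = 178.1 kips → 89 kips.
Block shear: A_gv = 4.141, A_nv = 2.383, A_nt = 0.2734 in²; R_n = min(0.6F_uA_nv, 0.6F_yA_gv) + U_bs·F_u·A_nt = 98.78 kips → 49.4 kips.
Bolt shear governs: 33.4 kips.

33.4 kips (bolt shear governs)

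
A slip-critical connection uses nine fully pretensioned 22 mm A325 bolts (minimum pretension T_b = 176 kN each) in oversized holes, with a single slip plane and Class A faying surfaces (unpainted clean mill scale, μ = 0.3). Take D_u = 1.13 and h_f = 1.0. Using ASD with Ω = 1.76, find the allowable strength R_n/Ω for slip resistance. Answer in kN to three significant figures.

305 kN

R_n = μ · D_u · h_f · T_b · n_s · n_b = 0.3 × 1.13 × 1.0 × 176 × 1 × 9 = 537 kN.
Allowable strength R_n/Ω = 537 / 1.76 = 305 kN.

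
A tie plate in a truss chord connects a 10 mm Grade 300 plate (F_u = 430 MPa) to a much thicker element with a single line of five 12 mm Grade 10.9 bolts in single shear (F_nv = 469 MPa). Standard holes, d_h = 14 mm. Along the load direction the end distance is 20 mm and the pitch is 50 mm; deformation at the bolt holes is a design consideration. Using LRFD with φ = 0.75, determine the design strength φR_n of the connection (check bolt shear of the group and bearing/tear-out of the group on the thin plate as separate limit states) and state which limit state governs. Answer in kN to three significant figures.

199 kN (bolt shear governs)

Bolt shear: A_b = π·12²/4 = 113.1 mm²; R_n = 469 × 113.1 × 5 × 1 / 1000 = 265.2 kN → 0.75 × 265.2 = 199 kN.
Bearing (1.2 l_c t F_u ≤ 2.4 d t F_u): upper limit = 2.4·12·10·430 / 1000 = 123.8 kN.
  Edge l_c = 20 − 14/2 = 13 → r_n = 67.08 kN; interior l_c = 50 − 14 = 36 → r_n = 123.8 kN.
  R_n,bearing = 1·67.08 + 4·123.8 = 562.4 kN → 0.75 × 562.4 = 422 kN.
Bolt shear governs: 199 kN.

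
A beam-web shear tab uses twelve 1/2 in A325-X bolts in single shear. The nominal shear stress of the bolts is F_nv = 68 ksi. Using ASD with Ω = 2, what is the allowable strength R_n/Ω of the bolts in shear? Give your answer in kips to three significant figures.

80.1 kips

A_b = π × 0.5² / 4 = 0.1963 in².
R_n = F_nv · A_b · n · n_s = 68 × 0.1963 × 12 × 1 = 160.2 kips.
Allowable strength R_n/Ω = 160.2 / 2 = 80.1 kips.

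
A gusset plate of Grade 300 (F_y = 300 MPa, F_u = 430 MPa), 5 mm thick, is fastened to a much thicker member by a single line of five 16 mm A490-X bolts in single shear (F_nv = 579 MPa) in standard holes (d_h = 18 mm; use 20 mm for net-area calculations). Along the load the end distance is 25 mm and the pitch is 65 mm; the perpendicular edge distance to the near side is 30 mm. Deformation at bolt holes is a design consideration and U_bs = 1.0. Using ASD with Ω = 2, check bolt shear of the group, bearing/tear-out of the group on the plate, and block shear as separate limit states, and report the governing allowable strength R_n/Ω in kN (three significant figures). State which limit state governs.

Bolt shear: A_b = π·16²/4 = 201.1 mm²; R_n = 579 × 201.1 × 5 × 1 / 1000 = 582.1 kN → 582.1 / 2 = 291 kN.
Bearing: edge l_c = 16, r_n = 41.28 kN; interior l_c = 47, r_n = 82.56 kN; R_n = 41.28 + 4·82.56 = 371.5 kN → 186 kN.
Block shear: A_gv = 1425, A_nv = 975, A_nt = 100 mm²; R_n = min(0.6F_uA_nv, 0.6F_yA_gv) + U_bs·F_u·A_nt = 294.6 kN → 147 kN.
Block shear governs: 147 kN.

147 kN (block shear governs)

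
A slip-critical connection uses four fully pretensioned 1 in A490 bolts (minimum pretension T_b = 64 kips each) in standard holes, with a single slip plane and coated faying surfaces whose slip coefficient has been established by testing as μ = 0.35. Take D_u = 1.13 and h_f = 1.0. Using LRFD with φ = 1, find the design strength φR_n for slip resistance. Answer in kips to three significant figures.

R_n = μ · D_u · h_f · T_b · n_s · n_b = 0.35 × 1.13 × 1.0 × 64 × 1 × 4 = 101.2 kips.
Design strength φR_n = 1 × 101.2 = 101 kips.

101 kips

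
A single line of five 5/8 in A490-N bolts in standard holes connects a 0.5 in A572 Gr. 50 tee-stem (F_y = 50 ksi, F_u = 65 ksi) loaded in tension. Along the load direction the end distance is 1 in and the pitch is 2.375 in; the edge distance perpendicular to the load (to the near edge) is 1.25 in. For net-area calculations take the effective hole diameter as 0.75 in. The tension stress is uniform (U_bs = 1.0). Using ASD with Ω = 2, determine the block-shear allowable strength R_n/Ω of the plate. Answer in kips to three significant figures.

83.7 kips

Shear plane L_v = 1 + 4·2.375 = 10.5 in; A_gv = 10.5 × 0.5 = 5.25 in².
A_nv = (10.5 − 4.5·0.75) × 0.5 = 3.562 in².
A_nt = (1.25 − 0.5·0.75) × 0.5 = 0.4375 in².
0.6 F_u A_nv = 138.9 kips; 0.6 F_y A_gv = 157.5 kips → shear rupture governs the shear term.
R_n = 138.9 + 1.0 × 65 × 0.4375 = 167.4 kips.
Allowable strength R_n/Ω = 167.4 / 2 = 83.7 kips.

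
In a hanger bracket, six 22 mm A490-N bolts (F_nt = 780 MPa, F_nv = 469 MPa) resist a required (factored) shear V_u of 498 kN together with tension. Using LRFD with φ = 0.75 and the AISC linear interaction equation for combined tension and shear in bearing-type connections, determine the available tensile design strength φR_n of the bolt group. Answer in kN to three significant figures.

906 kN

A_b = π·22²/4 = 380.1 mm²; f_rv = 498 × 1000 / (6 × 380.1) = 218.3 MPa.
F'_nt = 1.3 F_nt − (F_nt / φF_nv) f_rv = 1.3·780 − (780/(0.75·469))·218.3 = 529.8 MPa, capped at F_nt → F'_nt = 529.8 MPa.
R_n = F'_nt · A_b · n = 529.8 × 380.1 × 6 / 1000 = 1208 kN.
Design strength φR_n = 0.75 × 1208 = 906 kN.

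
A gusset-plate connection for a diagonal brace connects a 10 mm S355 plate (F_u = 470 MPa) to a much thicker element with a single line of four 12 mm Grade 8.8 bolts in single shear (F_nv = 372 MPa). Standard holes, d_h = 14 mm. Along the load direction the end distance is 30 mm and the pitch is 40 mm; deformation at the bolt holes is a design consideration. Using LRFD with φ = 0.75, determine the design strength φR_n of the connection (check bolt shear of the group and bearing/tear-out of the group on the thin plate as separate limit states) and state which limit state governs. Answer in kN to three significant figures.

126 kN (bolt shear governs)

Bolt shear: A_b = π·12²/4 = 113.1 mm²; R_n = 372 × 113.1 × 4 × 1 / 1000 = 168.3 kN → 0.75 × 168.3 = 126 kN.
Bearing (1.2 l_c t F_u ≤ 2.4 d t F_u): upper limit = 2.4·12·10·470 / 1000 = 135.4 kN.
  Edge l_c = 30 − 14/2 = 23 → r_n = 129.7 kN; interior l_c = 40 − 14 = 26 → r_n = 135.4 kN.
  R_n,bearing = 1·129.7 + 3·135.4 = 535.8 kN → 0.75 × 535.8 = 402 kN.
Bolt shear governs: 126 kN.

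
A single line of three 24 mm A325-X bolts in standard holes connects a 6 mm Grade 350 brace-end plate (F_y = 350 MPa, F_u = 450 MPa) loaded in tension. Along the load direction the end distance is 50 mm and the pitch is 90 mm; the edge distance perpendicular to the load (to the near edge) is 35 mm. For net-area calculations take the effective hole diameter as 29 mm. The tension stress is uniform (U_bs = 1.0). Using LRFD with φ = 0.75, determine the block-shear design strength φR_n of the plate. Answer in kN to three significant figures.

Shear plane L_v = 50 + 2·90 = 230 mm; A_gv = 230 × 6 = 1380 mm².
A_nv = (230 − 2.5·29) × 6 = 945 mm².
A_nt = (35 − 0.5·29) × 6 = 123 mm².
0.6 F_u A_nv = 255.2 kN; 0.6 F_y A_gv = 289.8 kN → shear rupture governs the shear term.
R_n = 255.2 + 1.0 × 450 × 123 / 1000 = 310.5 kN.
Design strength φR_n = 0.75 × 310.5 = 233 kN.

233 kN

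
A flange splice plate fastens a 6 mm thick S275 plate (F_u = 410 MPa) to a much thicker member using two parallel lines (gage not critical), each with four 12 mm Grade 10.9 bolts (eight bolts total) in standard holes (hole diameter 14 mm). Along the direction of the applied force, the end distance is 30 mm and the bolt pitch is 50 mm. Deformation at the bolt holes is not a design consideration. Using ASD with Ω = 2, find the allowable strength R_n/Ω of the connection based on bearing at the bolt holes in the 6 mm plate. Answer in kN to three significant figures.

Per bolt r_n = 1.5 l_c t F_u ≤ 3.0 d t F_u; upper limit = 3.0 × 12 × 6 × 410 / 1000 = 88.56 kN.
Edge bolt: l_c = 30 − 14/2 = 23 mm → 1.5 × 23 × 6 × 410 / 1000 = 84.87 → r_n = 84.87 kN.
Interior bolts: l_c = 50 − 14 = 36 mm → 1.5 × 36 × 6 × 410 / 1000 = 132.8 → r_n = 88.56 kN.
R_n = 2 × 84.87 + 6 × 88.56 = 701.1 kN.
Allowable strength R_n/Ω = 701.1 / 2 = 351 kN.

351 kN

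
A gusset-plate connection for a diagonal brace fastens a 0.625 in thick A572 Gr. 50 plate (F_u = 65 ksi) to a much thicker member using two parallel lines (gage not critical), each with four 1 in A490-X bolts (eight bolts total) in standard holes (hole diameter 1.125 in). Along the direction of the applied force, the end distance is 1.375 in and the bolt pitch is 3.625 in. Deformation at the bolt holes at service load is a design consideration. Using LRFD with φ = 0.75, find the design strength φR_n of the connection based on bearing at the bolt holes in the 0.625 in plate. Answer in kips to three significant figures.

Per bolt r_n = 1.2 l_c t F_u ≤ 2.4 d t F_u; upper limit = 2.4 × 1 × 0.625 × 65 = 97.5 kips.
Edge bolt: l_c = 1.375 − 1.125/2 = 0.8125 in → 1.2 × 0.8125 × 0.625 × 65 = 39.61 → r_n = 39.61 kips.
Interior bolts: l_c = 3.625 − 1.125 = 2.5 in → 1.2 × 2.5 × 0.625 × 65 = 121.9 → r_n = 97.5 kips.
R_n = 2 × 39.61 + 6 × 97.5 = 664.2 kips.
Design strength φR_n = 0.75 × 664.2 = 498 kips.

498 kips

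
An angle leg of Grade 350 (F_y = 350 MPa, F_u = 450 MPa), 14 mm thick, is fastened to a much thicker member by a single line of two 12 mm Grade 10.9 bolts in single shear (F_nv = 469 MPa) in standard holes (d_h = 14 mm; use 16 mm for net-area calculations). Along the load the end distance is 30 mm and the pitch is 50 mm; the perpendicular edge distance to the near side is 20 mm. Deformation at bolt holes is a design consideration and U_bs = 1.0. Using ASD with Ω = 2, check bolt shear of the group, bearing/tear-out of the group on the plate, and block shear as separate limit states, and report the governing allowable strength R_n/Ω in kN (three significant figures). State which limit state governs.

Bolt shear: A_b = π·12²/4 = 113.1 mm²; R_n = 469 × 113.1 × 2 × 1 / 1000 = 106.1 kN → 106.1 / 2 = 53 kN.
Bearing: edge l_c = 23, r_n = 173.9 kN; interior l_c = 36, r_n = 181.4 kN; R_n = 173.9 + 1·181.4 = 355.3 kN → 178 kN.
Block shear: A_gv = 1120, A_nv = 784, A_nt = 168 mm²; R_n = min(0.6F_uA_nv, 0.6F_yA_gv) + U_bs·F_u·A_nt = 287.3 kN → 144 kN.
Bolt shear governs: 53 kN.

53 kN (bolt shear governs)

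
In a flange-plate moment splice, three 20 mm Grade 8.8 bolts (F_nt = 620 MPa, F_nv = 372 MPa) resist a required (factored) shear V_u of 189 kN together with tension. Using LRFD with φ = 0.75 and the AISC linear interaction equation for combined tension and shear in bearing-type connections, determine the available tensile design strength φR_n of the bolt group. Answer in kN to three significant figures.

255 kN

A_b = π·20²/4 = 314.2 mm²; f_rv = 189 × 1000 / (3 × 314.2) = 200.5 MPa.
F'_nt = 1.3 F_nt − (F_nt / φF_nv) f_rv = 1.3·620 − (620/(0.75·372))·200.5 = 360.4 MPa, capped at F_nt → F'_nt = 360.4 MPa.
R_n = F'_nt · A_b · n = 360.4 × 314.2 × 3 / 1000 = 339.6 kN.
Design strength φR_n = 0.75 × 339.6 = 255 kN.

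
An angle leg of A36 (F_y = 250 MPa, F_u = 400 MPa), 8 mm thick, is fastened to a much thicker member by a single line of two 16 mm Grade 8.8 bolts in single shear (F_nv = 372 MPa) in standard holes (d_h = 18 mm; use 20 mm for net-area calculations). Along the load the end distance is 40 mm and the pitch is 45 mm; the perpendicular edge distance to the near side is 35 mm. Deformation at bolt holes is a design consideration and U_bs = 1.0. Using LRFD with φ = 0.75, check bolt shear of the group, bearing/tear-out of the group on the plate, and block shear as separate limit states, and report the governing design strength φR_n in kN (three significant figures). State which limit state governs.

112 kN (bolt shear governs)

Bolt shear: A_b = π·16²/4 = 201.1 mm²; R_n = 372 × 201.1 × 2 × 1 / 1000 = 149.6 kN → 0.75 × 149.6 = 112 kN.
Bearing: edge l_c = 31, r_n = 119 kN; interior l_c = 27, r_n = 103.7 kN; R_n = 119 + 1·103.7 = 222.7 kN → 167 kN.
Block shear: A_gv = 680, A_nv = 440, A_nt = 200 mm²; R_n = min(0.6F_uA_nv, 0.6F_yA_gv) + U_bs·F_u·A_nt = 182 kN → 136 kN.
Bolt shear governs: 112 kN.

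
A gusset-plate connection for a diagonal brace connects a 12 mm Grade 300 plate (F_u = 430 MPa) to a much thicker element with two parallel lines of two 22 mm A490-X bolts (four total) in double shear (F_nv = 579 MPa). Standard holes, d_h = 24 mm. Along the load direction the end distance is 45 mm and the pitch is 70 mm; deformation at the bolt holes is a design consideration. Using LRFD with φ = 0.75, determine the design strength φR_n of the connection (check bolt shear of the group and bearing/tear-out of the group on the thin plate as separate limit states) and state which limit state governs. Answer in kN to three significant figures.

Bolt shear: A_b = π·22²/4 = 380.1 mm²; R_n = 579 × 380.1 × 4 × 2 / 1000 = 1761 kN → 0.75 × 1761 = 1320 kN.
Bearing (1.2 l_c t F_u ≤ 2.4 d t F_u): upper limit = 2.4·22·12·430 / 1000 = 272.4 kN.
  Edge l_c = 45 − 24/2 = 33 → r_n = 204.3 kN; interior l_c = 70 − 24 = 46 → r_n = 272.4 kN.
  R_n,bearing = 2·204.3 + 2·272.4 = 953.6 kN → 0.75 × 953.6 = 715 kN.
Bearing governs: 715 kN.

715 kN (bearing governs)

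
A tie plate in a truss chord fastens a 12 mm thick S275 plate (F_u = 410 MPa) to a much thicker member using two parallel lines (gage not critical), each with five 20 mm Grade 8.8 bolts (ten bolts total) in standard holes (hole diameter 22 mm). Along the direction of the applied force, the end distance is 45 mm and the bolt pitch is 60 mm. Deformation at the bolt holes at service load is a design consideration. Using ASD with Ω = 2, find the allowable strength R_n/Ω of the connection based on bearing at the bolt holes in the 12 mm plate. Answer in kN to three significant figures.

1100 kN

Per bolt r_n = 1.2 l_c t F_u ≤ 2.4 d t F_u; upper limit = 2.4 × 20 × 12 × 410 / 1000 = 236.2 kN.
Edge bolt: l_c = 45 − 22/2 = 34 mm → 1.2 × 34 × 12 × 410 / 1000 = 200.7 → r_n = 200.7 kN.
Interior bolts: l_c = 60 − 22 = 38 mm → 1.2 × 38 × 12 × 410 / 1000 = 224.4 → r_n = 224.4 kN.
R_n = 2 × 200.7 + 8 × 224.4 = 2196 kN.
Allowable strength R_n/Ω = 2196 / 2 = 1100 kN.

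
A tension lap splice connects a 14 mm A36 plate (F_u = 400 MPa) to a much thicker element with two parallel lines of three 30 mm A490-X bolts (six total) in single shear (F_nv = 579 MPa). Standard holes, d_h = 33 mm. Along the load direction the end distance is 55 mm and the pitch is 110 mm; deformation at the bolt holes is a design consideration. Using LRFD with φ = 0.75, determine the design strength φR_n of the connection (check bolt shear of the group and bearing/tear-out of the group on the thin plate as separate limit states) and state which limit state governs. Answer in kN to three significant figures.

1600 kN (bearing governs)

Bolt shear: A_b = π·30²/4 = 706.9 mm²; R_n = 579 × 706.9 × 6 × 1 / 1000 = 2456 kN → 0.75 × 2456 = 1840 kN.
Bearing (1.2 l_c t F_u ≤ 2.4 d t F_u): upper limit = 2.4·30·14·400 / 1000 = 403.2 kN.
  Edge l_c = 55 − 33/2 = 38.5 → r_n = 258.7 kN; interior l_c = 110 − 33 = 77 → r_n = 403.2 kN.
  R_n,bearing = 2·258.7 + 4·403.2 = 2130 kN → 0.75 × 2130 = 1600 kN.
Bearing governs: 1600 kN.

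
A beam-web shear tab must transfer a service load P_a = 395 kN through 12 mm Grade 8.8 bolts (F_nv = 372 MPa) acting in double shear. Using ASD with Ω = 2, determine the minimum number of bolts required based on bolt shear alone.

10 bolts

A_b = π·12²/4 = 113.1 mm².
Per-bolt allowable strength R_n/Ω = 372 × 113.1 × 2 / 1000 / 2 = 42.07 kN.
n ≥ 395 / 42.07 = 9.389 → use 10 bolts.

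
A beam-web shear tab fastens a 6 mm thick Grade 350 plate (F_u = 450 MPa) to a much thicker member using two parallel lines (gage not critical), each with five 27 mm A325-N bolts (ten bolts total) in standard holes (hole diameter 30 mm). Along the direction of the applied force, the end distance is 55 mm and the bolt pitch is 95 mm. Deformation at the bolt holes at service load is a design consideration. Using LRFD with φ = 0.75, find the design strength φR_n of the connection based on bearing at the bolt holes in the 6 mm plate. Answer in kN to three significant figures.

Per bolt r_n = 1.2 l_c t F_u ≤ 2.4 d t F_u; upper limit = 2.4 × 27 × 6 × 450 / 1000 = 175 kN.
Edge bolt: l_c = 55 − 30/2 = 40 mm → 1.2 × 40 × 6 × 450 / 1000 = 129.6 → r_n = 129.6 kN.
Interior bolts: l_c = 95 − 30 = 65 mm → 1.2 × 65 × 6 × 450 / 1000 = 210.6 → r_n = 175 kN.
R_n = 2 × 129.6 + 8 × 175 = 1659 kN.
Design strength φR_n = 0.75 × 1659 = 1240 kN.

1240 kN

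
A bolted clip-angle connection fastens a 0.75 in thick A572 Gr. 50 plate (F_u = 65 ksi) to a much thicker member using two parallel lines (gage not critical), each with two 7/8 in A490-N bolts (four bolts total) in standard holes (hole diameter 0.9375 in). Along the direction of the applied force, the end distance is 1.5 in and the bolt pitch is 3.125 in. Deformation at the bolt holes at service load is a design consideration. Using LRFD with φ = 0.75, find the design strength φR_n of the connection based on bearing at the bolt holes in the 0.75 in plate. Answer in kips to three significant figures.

Per bolt r_n = 1.2 l_c t F_u ≤ 2.4 d t F_u; upper limit = 2.4 × 0.875 × 0.75 × 65 = 102.4 kips.
Edge bolt: l_c = 1.5 − 0.9375/2 = 1.031 in → 1.2 × 1.031 × 0.75 × 65 = 60.33 → r_n = 60.33 kips.
Interior bolts: l_c = 3.125 − 0.9375 = 2.188 in → 1.2 × 2.188 × 0.75 × 65 = 128 → r_n = 102.4 kips.
R_n = 2 × 60.33 + 2 × 102.4 = 325.4 kips.
Design strength φR_n = 0.75 × 325.4 = 244 kips.

244 kips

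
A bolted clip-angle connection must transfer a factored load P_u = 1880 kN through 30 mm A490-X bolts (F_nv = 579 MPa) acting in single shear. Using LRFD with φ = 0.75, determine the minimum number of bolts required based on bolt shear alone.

A_b = π·30²/4 = 706.9 mm².
Per-bolt design strength φR_n = 0.75 × 579 × 706.9 × 1 / 1000 = 307 kN.
n ≥ 1880 / 307 = 6.125 → use 7 bolts.

7 bolts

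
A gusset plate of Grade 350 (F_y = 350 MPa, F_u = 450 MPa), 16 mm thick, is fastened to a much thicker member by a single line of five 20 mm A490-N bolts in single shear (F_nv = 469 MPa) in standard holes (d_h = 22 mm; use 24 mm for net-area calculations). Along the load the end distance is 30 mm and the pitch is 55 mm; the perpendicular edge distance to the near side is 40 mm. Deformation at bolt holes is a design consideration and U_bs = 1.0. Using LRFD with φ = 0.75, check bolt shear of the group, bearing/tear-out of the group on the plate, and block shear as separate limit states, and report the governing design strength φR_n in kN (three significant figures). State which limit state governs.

553 kN (bolt shear governs)

Bolt shear: A_b = π·20²/4 = 314.2 mm²; R_n = 469 × 314.2 × 5 × 1 / 1000 = 736.7 kN → 0.75 × 736.7 = 553 kN.
Bearing: edge l_c = 19, r_n = 164.2 kN; interior l_c = 33, r_n = 285.1 kN; R_n = 164.2 + 4·285.1 = 1305 kN → 978 kN.
Block shear: A_gv = 4000, A_nv = 2272, A_nt = 448 mm²; R_n = min(0.6F_uA_nv, 0.6F_yA_gv) + U_bs·F_u·A_nt = 815 kN → 611 kN.
Bolt shear governs: 553 kN.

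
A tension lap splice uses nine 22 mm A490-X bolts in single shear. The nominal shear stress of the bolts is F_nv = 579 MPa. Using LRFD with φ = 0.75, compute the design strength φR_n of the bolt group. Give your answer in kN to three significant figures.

A_b = π × 22² / 4 = 380.1 mm².
R_n = F_nv · A_b · n · n_s = 579 × 380.1 × 9 × 1 / 1000 = 1981 kN.
Design strength φR_n = 0.75 × 1981 = 1490 kN.

1490 kN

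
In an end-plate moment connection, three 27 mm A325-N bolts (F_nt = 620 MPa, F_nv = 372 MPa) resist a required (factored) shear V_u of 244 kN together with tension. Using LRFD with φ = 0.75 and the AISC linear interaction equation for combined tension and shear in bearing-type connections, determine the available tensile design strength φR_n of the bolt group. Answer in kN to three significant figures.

A_b = π·27²/4 = 572.6 mm²; f_rv = 244 × 1000 / (3 × 572.6) = 142.1 MPa.
F'_nt = 1.3 F_nt − (F_nt / φF_nv) f_rv = 1.3·620 − (620/(0.75·372))·142.1 = 490.3 MPa, capped at F_nt → F'_nt = 490.3 MPa.
R_n = F'_nt · A_b · n = 490.3 × 572.6 × 3 / 1000 = 842.2 kN.
Design strength φR_n = 0.75 × 842.2 = 632 kN.

632 kN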